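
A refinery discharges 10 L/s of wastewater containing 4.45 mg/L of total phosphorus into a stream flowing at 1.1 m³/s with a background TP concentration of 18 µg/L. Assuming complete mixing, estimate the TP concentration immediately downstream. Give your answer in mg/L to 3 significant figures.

0.0579 mg/L

10 L/s = 0.01 m³/s.
18 µg/L = 0.018 mg/L.
By mass balance at complete mixing, C = (0.01·4.45 + 1.1·0.018) / (0.01 + 1.1) = 0.0643/1.11 = 0.05793 mg/L.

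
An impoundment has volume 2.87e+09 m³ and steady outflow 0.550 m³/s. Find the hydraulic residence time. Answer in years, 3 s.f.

Q = 0.550 m³/s × 3.156e+07 s/yr = 1.736e+07 m³/yr.
Hydraulic residence time τ = V/Q = 2.87e+09/1.736e+07 = 165.4 yr.

165 yr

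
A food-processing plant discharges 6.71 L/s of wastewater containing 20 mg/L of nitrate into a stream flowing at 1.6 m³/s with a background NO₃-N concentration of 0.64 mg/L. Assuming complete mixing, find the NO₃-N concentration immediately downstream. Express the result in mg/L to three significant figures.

0.721 mg/L

6.71 L/s = 0.00671 m³/s.
Flow-weighted mixing gives C = (0.00671·20 + 1.6·0.64) / (0.00671 + 1.6) = 1.158/1.607 = 0.7209 mg/L.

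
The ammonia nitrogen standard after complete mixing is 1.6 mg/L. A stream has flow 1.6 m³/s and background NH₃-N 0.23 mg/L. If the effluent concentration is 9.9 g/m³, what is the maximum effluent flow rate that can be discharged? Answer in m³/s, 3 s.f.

0.264 m³/s

Mass balance at complete mixing: C_std·(Q_w + Q_r) = Q_w·C_e + Q_r·C_b.
Rearranging, Q_w = Q_r·(C_std − C_b)/(C_e − C_std) = 1.6·(1.6 − 0.23) / (9.9 − 1.6) = 0.2641 m³/s.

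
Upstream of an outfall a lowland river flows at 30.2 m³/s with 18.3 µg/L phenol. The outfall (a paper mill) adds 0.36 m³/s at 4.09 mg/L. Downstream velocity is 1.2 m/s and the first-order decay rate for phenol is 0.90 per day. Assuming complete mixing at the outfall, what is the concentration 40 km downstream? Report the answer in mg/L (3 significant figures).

18.3 µg/L = 0.0183 mg/L.
After complete mixing, C₀ = (0.36·4.09 + 30.2·0.0183) / 30.56 = 0.06627 mg/L.
Travel time t = 4e+04 m / 1.2 m/s = 3.333e+04 s = 0.3858 d.
C = 0.06627·exp(−0.90·0.3858) = 0.06627·0.7066 = 0.04683 mg/L.

0.0468 mg/L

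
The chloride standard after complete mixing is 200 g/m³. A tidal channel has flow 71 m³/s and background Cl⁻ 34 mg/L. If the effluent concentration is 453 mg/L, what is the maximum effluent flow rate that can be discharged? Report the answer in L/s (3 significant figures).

46600 L/s

Mass balance at complete mixing: C_std·(Q_w + Q_r) = Q_w·C_e + Q_r·C_b.
Rearranging, Q_w = Q_r·(C_std − C_b)/(C_e − C_std) = 71·(200 − 34) / (453 − 200) = 46.58 m³/s.
= 4.658e+04 L/s.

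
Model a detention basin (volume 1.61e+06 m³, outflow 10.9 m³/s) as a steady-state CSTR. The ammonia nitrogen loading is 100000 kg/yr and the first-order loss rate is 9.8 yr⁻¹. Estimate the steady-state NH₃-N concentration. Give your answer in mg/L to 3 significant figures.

Outflow Q = 10.9 m³/s × 3.156e+07 s/yr = 3.44e+08 m³/yr.
Steady-state CSTR mass balance: W = Q·C + k·V·C, so C = W/(Q + kV).
Q + kV = 3.44e+08 + 9.8·1.61e+06 = 3.598e+08 m³/yr.
C = 100000/3.598e+08 = 0.000278 kg/m³ = 0.278 mg/L.

0.278 mg/L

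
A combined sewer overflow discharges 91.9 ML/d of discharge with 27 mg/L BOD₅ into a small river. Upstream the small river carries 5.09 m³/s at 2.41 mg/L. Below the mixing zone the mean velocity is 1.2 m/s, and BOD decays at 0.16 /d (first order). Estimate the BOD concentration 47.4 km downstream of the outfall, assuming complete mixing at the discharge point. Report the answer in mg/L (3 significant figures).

91.9 ML/d = 1.064 m³/s.
After complete mixing, C₀ = (1.064·27 + 5.09·2.41) / 6.154 = 6.66 mg/L.
Travel time t = 4.74e+04 m / 1.2 m/s = 3.95e+04 s = 0.4572 d.
C = 6.66·exp(−0.16·0.4572) = 6.66·0.9295 = 6.191 mg/L.

6.19 mg/L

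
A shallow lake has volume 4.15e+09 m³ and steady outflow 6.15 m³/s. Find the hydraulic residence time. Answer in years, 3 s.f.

21.4 yr

Q = 6.15 m³/s × 3.156e+07 s/yr = 1.941e+08 m³/yr.
Hydraulic residence time τ = V/Q = 4.15e+09/1.941e+08 = 21.38 yr.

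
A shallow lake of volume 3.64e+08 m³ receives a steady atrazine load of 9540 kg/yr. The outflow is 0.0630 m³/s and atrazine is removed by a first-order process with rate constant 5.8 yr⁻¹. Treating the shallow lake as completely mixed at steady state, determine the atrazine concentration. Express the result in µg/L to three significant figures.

Outflow Q = 0.0630 m³/s × 3.156e+07 s/yr = 1.988e+06 m³/yr.
Steady-state CSTR mass balance: W = Q·C + k·V·C, so C = W/(Q + kV).
Q + kV = 1.988e+06 + 5.8·3.64e+08 = 2.113e+09 m³/yr.
C = 9540/2.113e+09 = 4.515e-06 kg/m³ = 0.004515 mg/L = 4.515 µg/L.

4.51 µg/L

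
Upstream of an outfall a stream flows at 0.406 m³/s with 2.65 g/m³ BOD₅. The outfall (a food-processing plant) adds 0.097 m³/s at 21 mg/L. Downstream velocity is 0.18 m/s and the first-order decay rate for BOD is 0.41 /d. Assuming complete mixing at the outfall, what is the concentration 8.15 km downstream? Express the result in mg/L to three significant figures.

After complete mixing, C₀ = (0.097·21 + 0.406·2.65) / 0.503 = 6.189 mg/L.
Travel time t = 8150 m / 0.18 m/s = 4.528e+04 s = 0.524 d.
C = 6.189·exp(−0.41·0.524) = 6.189·0.8067 = 4.992 mg/L.

4.99 mg/L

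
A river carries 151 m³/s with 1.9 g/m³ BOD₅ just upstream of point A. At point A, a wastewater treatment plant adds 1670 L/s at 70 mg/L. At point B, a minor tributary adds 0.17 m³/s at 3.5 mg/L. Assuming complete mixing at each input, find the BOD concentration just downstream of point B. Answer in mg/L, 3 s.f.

1670 L/s = 1.67 m³/s.
After input A: C = (151·1.9 + 1.67·70) / 152.7 = 2.645 mg/L.
After input B: C = (152.7·2.645 + 0.17·3.5) / 152.8 = 2.646 mg/L.

2.65 mg/L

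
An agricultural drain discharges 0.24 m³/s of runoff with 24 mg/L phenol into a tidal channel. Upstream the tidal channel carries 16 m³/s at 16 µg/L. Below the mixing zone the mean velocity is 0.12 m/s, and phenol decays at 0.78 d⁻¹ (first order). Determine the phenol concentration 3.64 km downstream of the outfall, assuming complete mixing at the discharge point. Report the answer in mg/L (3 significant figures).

16 µg/L = 0.016 mg/L.
After complete mixing, C₀ = (0.24·24 + 16·0.016) / 16.24 = 0.3704 mg/L.
Travel time t = 3640 m / 0.12 m/s = 3.033e+04 s = 0.3511 d.
C = 0.3704·exp(−0.78·0.3511) = 0.3704·0.7605 = 0.2817 mg/L.

0.282 mg/L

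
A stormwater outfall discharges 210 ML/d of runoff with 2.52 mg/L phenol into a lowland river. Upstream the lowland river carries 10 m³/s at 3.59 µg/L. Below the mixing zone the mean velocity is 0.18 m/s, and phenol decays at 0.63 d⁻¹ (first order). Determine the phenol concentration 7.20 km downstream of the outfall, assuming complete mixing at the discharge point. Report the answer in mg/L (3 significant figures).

210 ML/d = 2.431 m³/s.
3.59 µg/L = 0.00359 mg/L.
After complete mixing, C₀ = (2.431·2.52 + 10·0.00359) / 12.43 = 0.4956 mg/L.
Travel time t = 7200 m / 0.18 m/s = 4e+04 s = 0.463 d.
C = 0.4956·exp(−0.63·0.463) = 0.4956·0.747 = 0.3702 mg/L.

0.370 mg/L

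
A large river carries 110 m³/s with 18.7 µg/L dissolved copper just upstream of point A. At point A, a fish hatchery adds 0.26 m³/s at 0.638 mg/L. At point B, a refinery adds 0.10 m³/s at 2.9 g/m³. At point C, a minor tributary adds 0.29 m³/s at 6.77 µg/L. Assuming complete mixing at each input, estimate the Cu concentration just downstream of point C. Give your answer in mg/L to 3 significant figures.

0.0227 mg/L

18.7 µg/L = 0.0187 mg/L.
After input A: C = (110·0.0187 + 0.26·0.638) / 110.3 = 0.02016 mg/L.
After input B: C = (110.3·0.02016 + 0.1·2.9) / 110.4 = 0.02277 mg/L.
6.77 µg/L = 0.00677 mg/L.
After input C: C = (110.4·0.02277 + 0.29·0.00677) / 110.7 = 0.02273 mg/L.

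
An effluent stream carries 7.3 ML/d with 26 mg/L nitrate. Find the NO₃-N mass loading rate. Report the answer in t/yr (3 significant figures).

69.3 t/yr

7.3 ML/d = 0.08449 m³/s.
Mass flux = Q·C = 0.08449 m³/s × 26 g/m³ = 2.197 g/s.
= 2.197 g/s × 31.56 = 69.32 t/yr.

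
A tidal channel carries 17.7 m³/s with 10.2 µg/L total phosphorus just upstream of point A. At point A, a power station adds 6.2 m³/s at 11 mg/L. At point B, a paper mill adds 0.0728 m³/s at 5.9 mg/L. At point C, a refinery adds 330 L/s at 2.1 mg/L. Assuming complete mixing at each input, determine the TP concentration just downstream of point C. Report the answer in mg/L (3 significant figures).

10.2 µg/L = 0.0102 mg/L.
After input A: C = (17.7·0.0102 + 6.2·11) / 23.9 = 2.861 mg/L.
After input B: C = (23.9·2.861 + 0.0728·5.9) / 23.97 = 2.87 mg/L.
330 L/s = 0.33 m³/s.
After input C: C = (23.97·2.87 + 0.33·2.1) / 24.3 = 2.86 mg/L.

2.86 mg/L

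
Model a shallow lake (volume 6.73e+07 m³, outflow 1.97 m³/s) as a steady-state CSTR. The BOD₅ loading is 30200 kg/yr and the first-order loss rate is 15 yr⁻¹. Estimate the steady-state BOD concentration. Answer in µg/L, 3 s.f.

Outflow Q = 1.97 m³/s × 3.156e+07 s/yr = 6.217e+07 m³/yr.
Steady-state CSTR mass balance: W = Q·C + k·V·C, so C = W/(Q + kV).
Q + kV = 6.217e+07 + 15·6.73e+07 = 1.072e+09 m³/yr.
C = 30200/1.072e+09 = 2.818e-05 kg/m³ = 0.02818 mg/L = 28.18 µg/L.

28.2 µg/L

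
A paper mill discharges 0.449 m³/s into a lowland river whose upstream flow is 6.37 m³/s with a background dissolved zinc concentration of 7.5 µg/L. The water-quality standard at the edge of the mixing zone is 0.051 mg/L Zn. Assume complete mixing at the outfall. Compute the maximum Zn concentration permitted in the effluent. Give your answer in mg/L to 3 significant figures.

0.668 mg/L

7.5 µg/L = 0.0075 mg/L.
Mass balance: 0.051·6.819 = 0.449·Cₑ + 6.37·0.0075.
Cₑ = (0.3478 − 0.04777) / 0.449 = 0.6681 mg/L.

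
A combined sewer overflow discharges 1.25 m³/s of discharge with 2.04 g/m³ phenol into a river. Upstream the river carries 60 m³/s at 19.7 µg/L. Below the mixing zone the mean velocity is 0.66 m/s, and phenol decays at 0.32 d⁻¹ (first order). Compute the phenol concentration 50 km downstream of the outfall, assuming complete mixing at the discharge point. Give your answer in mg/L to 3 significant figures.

19.7 µg/L = 0.0197 mg/L.
After complete mixing, C₀ = (1.25·2.04 + 60·0.0197) / 61.25 = 0.06093 mg/L.
Travel time t = 5e+04 m / 0.66 m/s = 7.576e+04 s = 0.8768 d.
C = 0.06093·exp(−0.32·0.8768) = 0.06093·0.7553 = 0.04602 mg/L.

0.0460 mg/L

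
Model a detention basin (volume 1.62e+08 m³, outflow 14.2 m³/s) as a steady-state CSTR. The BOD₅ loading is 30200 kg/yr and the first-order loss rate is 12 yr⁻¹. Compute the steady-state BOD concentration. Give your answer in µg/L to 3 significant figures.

Outflow Q = 14.2 m³/s × 3.156e+07 s/yr = 4.481e+08 m³/yr.
Steady-state CSTR mass balance: W = Q·C + k·V·C, so C = W/(Q + kV).
Q + kV = 4.481e+08 + 12·1.62e+08 = 2.392e+09 m³/yr.
C = 30200/2.392e+09 = 1.262e-05 kg/m³ = 0.01262 mg/L = 12.62 µg/L.

12.6 µg/L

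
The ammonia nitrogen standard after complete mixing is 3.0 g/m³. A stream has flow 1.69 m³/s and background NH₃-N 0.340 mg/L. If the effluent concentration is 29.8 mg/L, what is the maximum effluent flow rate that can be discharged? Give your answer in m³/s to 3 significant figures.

0.168 m³/s

Mass balance at complete mixing: C_std·(Q_w + Q_r) = Q_w·C_e + Q_r·C_b.
Rearranging, Q_w = Q_r·(C_std − C_b)/(C_e − C_std) = 1.69·(3 − 0.34) / (29.8 − 3) = 0.1677 m³/s.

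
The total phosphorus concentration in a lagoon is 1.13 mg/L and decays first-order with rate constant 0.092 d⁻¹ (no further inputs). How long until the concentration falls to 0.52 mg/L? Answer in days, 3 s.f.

t = ln(C₀/C)/k = ln(1.13/0.52)/0.092 = 0.7761/0.092 = 8.436 d.

8.44 d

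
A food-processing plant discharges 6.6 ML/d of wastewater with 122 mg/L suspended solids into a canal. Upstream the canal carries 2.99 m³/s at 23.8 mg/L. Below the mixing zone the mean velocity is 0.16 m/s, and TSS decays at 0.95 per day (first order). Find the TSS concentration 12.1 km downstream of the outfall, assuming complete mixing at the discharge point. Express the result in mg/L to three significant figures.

6.6 ML/d = 0.07639 m³/s.
After complete mixing, C₀ = (0.07639·122 + 2.99·23.8) / 3.066 = 26.25 mg/L.
Travel time t = 1.21e+04 m / 0.16 m/s = 7.562e+04 s = 0.8753 d.
C = 26.25·exp(−0.95·0.8753) = 26.25·0.4354 = 11.43 mg/L.

11.4 mg/L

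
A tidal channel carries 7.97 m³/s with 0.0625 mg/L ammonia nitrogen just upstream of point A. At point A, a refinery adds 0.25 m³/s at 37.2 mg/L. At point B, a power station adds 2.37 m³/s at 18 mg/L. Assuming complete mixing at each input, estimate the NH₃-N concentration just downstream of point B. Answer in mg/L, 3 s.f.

4.95 mg/L

After input A: C = (7.97·0.0625 + 0.25·37.2) / 8.22 = 1.192 mg/L.
After input B: C = (8.22·1.192 + 2.37·18) / 10.59 = 4.954 mg/L.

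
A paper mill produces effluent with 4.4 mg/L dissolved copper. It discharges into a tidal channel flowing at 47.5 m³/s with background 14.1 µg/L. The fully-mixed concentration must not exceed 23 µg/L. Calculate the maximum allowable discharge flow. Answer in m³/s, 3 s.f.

0.0966 m³/s

14.1 µg/L = 0.0141 mg/L.
23 µg/L = 0.023 mg/L.
Mass balance at complete mixing: C_std·(Q_w + Q_r) = Q_w·C_e + Q_r·C_b.
Rearranging, Q_w = Q_r·(C_std − C_b)/(C_e − C_std) = 47.5·(0.023 − 0.0141) / (4.4 − 0.023) = 0.09658 m³/s.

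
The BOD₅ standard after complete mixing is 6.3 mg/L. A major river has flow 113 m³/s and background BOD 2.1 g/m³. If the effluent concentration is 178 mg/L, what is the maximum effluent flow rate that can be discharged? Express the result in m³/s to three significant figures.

Mass balance at complete mixing: C_std·(Q_w + Q_r) = Q_w·C_e + Q_r·C_b.
Rearranging, Q_w = Q_r·(C_std − C_b)/(C_e − C_std) = 113·(6.3 − 2.1) / (178 − 6.3) = 2.764 m³/s.

2.76 m³/s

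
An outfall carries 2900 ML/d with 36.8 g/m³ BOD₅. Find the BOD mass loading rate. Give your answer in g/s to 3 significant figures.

1240 g/s

2900 ML/d = 33.56 m³/s.
Mass flux = Q·C = 33.56 m³/s × 36.8 g/m³ = 1235 g/s.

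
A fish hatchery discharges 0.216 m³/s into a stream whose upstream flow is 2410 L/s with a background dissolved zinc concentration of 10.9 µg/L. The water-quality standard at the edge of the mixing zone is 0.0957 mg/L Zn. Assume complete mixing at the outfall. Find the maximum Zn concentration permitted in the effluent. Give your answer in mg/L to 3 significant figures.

2410 L/s = 2.41 m³/s.
10.9 µg/L = 0.0109 mg/L.
Mass balance: 0.0957·2.626 = 0.216·Cₑ + 2.41·0.0109.
Cₑ = (0.2513 − 0.02627) / 0.216 = 1.042 mg/L.

1.04 mg/L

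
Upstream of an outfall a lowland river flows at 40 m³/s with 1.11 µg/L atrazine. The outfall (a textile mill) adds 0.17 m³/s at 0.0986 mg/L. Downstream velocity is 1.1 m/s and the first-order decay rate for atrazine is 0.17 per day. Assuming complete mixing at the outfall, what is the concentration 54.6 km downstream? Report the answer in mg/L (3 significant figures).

0.00138 mg/L

1.11 µg/L = 0.00111 mg/L.
After complete mixing, C₀ = (0.17·0.0986 + 40·0.00111) / 40.17 = 0.001523 mg/L.
Travel time t = 5.46e+04 m / 1.1 m/s = 4.964e+04 s = 0.5745 d.
C = 0.001523·exp(−0.17·0.5745) = 0.001523·0.907 = 0.001381 mg/L.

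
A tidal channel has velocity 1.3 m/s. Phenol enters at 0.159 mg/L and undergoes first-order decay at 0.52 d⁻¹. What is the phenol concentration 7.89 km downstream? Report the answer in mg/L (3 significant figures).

0.153 mg/L

Travel time t = 7.89 km / 1.3 m/s = 7890/1.3 = 6069 s = 0.07025 d.
First-order decay: C = 0.159·exp(−0.52·0.07025) = 0.159·0.9641 = 0.1533 mg/L.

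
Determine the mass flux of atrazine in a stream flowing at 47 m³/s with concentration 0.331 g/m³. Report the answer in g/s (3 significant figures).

15.6 g/s

Mass flux = Q·C = 47 m³/s × 0.331 g/m³ = 15.56 g/s.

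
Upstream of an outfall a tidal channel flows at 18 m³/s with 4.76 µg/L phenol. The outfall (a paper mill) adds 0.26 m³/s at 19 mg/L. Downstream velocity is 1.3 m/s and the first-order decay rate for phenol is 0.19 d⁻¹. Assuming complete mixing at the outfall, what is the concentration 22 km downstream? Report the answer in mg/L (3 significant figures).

0.265 mg/L

4.76 µg/L = 0.00476 mg/L.
After complete mixing, C₀ = (0.26·19 + 18·0.00476) / 18.26 = 0.2752 mg/L.
Travel time t = 2.2e+04 m / 1.3 m/s = 1.692e+04 s = 0.1959 d.
C = 0.2752·exp(−0.19·0.1959) = 0.2752·0.9635 = 0.2652 mg/L.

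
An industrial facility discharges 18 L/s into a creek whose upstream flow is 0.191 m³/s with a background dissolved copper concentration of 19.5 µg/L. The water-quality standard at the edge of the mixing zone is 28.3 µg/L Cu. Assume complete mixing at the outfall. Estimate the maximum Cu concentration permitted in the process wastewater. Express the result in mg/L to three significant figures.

18 L/s = 0.018 m³/s.
19.5 µg/L = 0.0195 mg/L.
28.3 µg/L = 0.0283 mg/L.
Mass balance: 0.0283·0.209 = 0.018·Cₑ + 0.191·0.0195.
Cₑ = (0.005915 − 0.003724) / 0.018 = 0.1217 mg/L.

0.122 mg/L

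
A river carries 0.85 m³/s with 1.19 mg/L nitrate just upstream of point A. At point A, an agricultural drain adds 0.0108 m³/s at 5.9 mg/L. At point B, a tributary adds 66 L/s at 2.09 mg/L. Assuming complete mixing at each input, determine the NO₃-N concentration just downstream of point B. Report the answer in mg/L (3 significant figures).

1.31 mg/L

After input A: C = (0.85·1.19 + 0.0108·5.9) / 0.8608 = 1.249 mg/L.
66 L/s = 0.066 m³/s.
After input B: C = (0.8608·1.249 + 0.066·2.09) / 0.9268 = 1.309 mg/L.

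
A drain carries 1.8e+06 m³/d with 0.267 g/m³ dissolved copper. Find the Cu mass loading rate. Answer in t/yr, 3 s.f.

176 t/yr

1.8e+06 m³/d = 20.83 m³/s.
Mass flux = Q·C = 20.83 m³/s × 0.267 g/m³ = 5.562 g/s.
= 5.562 g/s × 31.56 = 175.5 t/yr.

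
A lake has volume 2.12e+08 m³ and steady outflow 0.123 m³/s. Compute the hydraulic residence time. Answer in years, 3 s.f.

54.6 yr

Q = 0.123 m³/s × 3.156e+07 s/yr = 3.882e+06 m³/yr.
Hydraulic residence time τ = V/Q = 2.12e+08/3.882e+06 = 54.62 yr.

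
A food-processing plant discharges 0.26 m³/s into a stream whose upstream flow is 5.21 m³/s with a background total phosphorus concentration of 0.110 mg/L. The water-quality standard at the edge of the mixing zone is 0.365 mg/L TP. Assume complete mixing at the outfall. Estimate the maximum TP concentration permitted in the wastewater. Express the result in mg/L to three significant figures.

Mass balance: 0.365·5.47 = 0.26·Cₑ + 5.21·0.11.
Cₑ = (1.997 − 0.5731) / 0.26 = 5.475 mg/L.

5.47 mg/L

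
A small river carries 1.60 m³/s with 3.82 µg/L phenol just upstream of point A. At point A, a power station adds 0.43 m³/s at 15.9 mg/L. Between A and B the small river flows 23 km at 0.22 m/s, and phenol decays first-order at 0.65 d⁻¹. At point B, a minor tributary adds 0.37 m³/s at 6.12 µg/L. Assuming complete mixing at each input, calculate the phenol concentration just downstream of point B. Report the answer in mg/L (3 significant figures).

1.30 mg/L

3.82 µg/L = 0.00382 mg/L.
After input A: C = (1.6·0.00382 + 0.43·15.9) / 2.03 = 3.371 mg/L.
Over the 23 km reach to input B (t = 1.045e+05 s = 1.21 d), decay gives C = 3.371·exp(−0.65·1.21) = 1.535 mg/L.
6.12 µg/L = 0.00612 mg/L.
After input B: C = (2.03·1.535 + 0.37·0.00612) / 2.4 = 1.3 mg/L.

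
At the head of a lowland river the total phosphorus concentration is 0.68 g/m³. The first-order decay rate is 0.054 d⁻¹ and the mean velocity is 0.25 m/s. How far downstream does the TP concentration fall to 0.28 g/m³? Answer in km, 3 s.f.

From C = C₀·e^(−kt), t = ln(C₀/C)/k = ln(0.68/0.28)/0.054 = 0.8873/0.054 = 16.43 d.
Distance = v·t = 0.25 m/s × 1.42e+06 s = 3.549e+05 m = 354.9 km.

355 km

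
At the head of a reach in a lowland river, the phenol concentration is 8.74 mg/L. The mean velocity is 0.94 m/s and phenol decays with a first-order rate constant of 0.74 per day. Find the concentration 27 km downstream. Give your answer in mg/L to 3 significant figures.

Travel time t = 27 km / 0.94 m/s = 2.7e+04/0.94 = 2.872e+04 s = 0.3324 d.
First-order decay: C = 8.74·exp(−0.74·0.3324) = 8.74·0.7819 = 6.834 mg/L.

6.83 mg/L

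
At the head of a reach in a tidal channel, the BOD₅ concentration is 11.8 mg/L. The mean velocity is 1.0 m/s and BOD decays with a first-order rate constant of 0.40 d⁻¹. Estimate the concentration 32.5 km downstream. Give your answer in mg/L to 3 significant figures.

Travel time t = 32.5 km / 1.0 m/s = 3.25e+04/1.0 = 3.25e+04 s = 0.3762 d.
First-order decay: C = 11.8·exp(−0.40·0.3762) = 11.8·0.8603 = 10.15 mg/L.

10.2 mg/L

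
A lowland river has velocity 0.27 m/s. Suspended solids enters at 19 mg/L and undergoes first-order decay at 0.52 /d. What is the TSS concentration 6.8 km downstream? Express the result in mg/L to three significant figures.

Travel time t = 6.8 km / 0.27 m/s = 6800/0.27 = 2.519e+04 s = 0.2915 d.
First-order decay: C = 19·exp(−0.52·0.2915) = 19·0.8594 = 16.33 mg/L.

16.3 mg/L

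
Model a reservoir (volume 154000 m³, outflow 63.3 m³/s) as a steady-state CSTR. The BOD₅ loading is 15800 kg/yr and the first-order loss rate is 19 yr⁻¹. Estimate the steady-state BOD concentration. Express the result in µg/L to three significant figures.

Outflow Q = 63.3 m³/s × 3.156e+07 s/yr = 1.998e+09 m³/yr.
Steady-state CSTR mass balance: W = Q·C + k·V·C, so C = W/(Q + kV).
Q + kV = 1.998e+09 + 19·154000 = 2.001e+09 m³/yr.
C = 15800/2.001e+09 = 7.898e-06 kg/m³ = 0.007898 mg/L = 7.898 µg/L.

7.90 µg/L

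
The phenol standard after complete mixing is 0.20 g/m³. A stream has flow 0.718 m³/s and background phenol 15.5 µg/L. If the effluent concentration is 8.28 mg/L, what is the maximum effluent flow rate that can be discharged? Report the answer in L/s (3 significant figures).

16.4 L/s

15.5 µg/L = 0.0155 mg/L.
Mass balance at complete mixing: C_std·(Q_w + Q_r) = Q_w·C_e + Q_r·C_b.
Rearranging, Q_w = Q_r·(C_std − C_b)/(C_e − C_std) = 0.718·(0.2 − 0.0155) / (8.28 − 0.2) = 0.01639 m³/s.
= 16.39 L/s.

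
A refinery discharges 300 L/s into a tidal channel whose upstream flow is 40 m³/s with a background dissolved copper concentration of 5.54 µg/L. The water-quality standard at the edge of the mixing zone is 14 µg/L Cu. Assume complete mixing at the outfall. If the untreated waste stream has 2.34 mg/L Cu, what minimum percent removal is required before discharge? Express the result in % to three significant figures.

51.2 %

300 L/s = 0.3 m³/s.
5.54 µg/L = 0.00554 mg/L.
14 µg/L = 0.014 mg/L.
Mass balance: 0.014·40.3 = 0.3·Cₑ + 40·0.00554.
Cₑ = (0.5642 − 0.2216) / 0.3 = 1.142 mg/L.
Required removal = 1 − 1.142/2.34 = 51.2 %.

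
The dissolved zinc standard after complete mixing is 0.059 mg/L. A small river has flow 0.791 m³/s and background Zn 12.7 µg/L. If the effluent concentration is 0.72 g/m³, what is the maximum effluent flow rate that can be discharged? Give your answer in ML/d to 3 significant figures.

4.79 ML/d

12.7 µg/L = 0.0127 mg/L.
Mass balance at complete mixing: C_std·(Q_w + Q_r) = Q_w·C_e + Q_r·C_b.
Rearranging, Q_w = Q_r·(C_std − C_b)/(C_e − C_std) = 0.791·(0.059 − 0.0127) / (0.72 − 0.059) = 0.05541 m³/s.
= 4.787 ML/d.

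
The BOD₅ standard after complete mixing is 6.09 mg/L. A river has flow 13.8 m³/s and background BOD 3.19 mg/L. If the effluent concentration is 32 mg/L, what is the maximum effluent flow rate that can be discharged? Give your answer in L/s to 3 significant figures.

1540 L/s

Mass balance at complete mixing: C_std·(Q_w + Q_r) = Q_w·C_e + Q_r·C_b.
Rearranging, Q_w = Q_r·(C_std − C_b)/(C_e − C_std) = 13.8·(6.09 − 3.19) / (32 − 6.09) = 1.545 m³/s.
= 1545 L/s.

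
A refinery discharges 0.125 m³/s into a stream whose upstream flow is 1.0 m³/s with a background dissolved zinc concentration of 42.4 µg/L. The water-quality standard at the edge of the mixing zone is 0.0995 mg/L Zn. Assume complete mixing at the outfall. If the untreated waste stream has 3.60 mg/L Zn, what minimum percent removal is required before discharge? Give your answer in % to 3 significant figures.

84.5 %

42.4 µg/L = 0.0424 mg/L.
Mass balance: 0.0995·1.125 = 0.125·Cₑ + 1·0.0424.
Cₑ = (0.1119 − 0.0424) / 0.125 = 0.5563 mg/L.
Required removal = 1 − 0.5563/3.60 = 84.55 %.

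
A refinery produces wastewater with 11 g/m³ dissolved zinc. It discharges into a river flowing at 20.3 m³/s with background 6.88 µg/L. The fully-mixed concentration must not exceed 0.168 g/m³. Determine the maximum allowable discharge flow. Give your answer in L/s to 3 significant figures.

6.88 µg/L = 0.00688 mg/L.
Mass balance at complete mixing: C_std·(Q_w + Q_r) = Q_w·C_e + Q_r·C_b.
Rearranging, Q_w = Q_r·(C_std − C_b)/(C_e − C_std) = 20.3·(0.168 − 0.00688) / (11 − 0.168) = 0.302 m³/s.
= 302 L/s.

302 L/s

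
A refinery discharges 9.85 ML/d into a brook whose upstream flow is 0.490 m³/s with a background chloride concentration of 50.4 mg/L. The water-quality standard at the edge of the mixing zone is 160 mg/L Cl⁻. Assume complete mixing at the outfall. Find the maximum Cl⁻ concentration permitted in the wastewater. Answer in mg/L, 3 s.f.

9.85 ML/d = 0.114 m³/s.
Mass balance: 160·0.604 = 0.114·Cₑ + 0.49·50.4.
Cₑ = (96.64 − 24.7) / 0.114 = 631.1 mg/L.

631 mg/L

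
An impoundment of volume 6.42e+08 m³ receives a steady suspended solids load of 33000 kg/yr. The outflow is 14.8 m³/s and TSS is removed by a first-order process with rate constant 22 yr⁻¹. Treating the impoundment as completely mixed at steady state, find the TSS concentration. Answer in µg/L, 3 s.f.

2.26 µg/L

Outflow Q = 14.8 m³/s × 3.156e+07 s/yr = 4.671e+08 m³/yr.
Steady-state CSTR mass balance: W = Q·C + k·V·C, so C = W/(Q + kV).
Q + kV = 4.671e+08 + 22·6.42e+08 = 1.459e+10 m³/yr.
C = 33000/1.459e+10 = 2.262e-06 kg/m³ = 0.002262 mg/L = 2.262 µg/L.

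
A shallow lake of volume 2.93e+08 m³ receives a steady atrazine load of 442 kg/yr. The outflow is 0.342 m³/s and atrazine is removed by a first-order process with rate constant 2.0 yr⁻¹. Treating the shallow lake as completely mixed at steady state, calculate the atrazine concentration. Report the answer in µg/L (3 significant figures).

0.741 µg/L

Outflow Q = 0.342 m³/s × 3.156e+07 s/yr = 1.079e+07 m³/yr.
Steady-state CSTR mass balance: W = Q·C + k·V·C, so C = W/(Q + kV).
Q + kV = 1.079e+07 + 2.0·2.93e+08 = 5.968e+08 m³/yr.
C = 442/5.968e+08 = 7.406e-07 kg/m³ = 0.0007406 mg/L = 0.7406 µg/L.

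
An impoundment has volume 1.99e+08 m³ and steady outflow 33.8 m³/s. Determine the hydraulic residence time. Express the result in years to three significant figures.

Q = 33.8 m³/s × 3.156e+07 s/yr = 1.067e+09 m³/yr.
Hydraulic residence time τ = V/Q = 1.99e+08/1.067e+09 = 0.1866 yr.

0.187 yr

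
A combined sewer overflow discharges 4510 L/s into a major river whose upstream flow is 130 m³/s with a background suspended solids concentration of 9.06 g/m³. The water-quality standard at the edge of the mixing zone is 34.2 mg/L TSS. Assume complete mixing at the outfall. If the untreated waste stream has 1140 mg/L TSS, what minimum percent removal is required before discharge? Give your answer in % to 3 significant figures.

33.4 %

4510 L/s = 4.51 m³/s.
Mass balance: 34.2·134.5 = 4.51·Cₑ + 130·9.06.
Cₑ = (4600 − 1178) / 4.51 = 758.9 mg/L.
Required removal = 1 − 758.9/1140 = 33.43 %.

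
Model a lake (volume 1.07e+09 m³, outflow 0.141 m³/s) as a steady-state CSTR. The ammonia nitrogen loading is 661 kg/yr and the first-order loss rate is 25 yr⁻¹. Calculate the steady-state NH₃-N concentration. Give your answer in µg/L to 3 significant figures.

0.0247 µg/L

Outflow Q = 0.141 m³/s × 3.156e+07 s/yr = 4.45e+06 m³/yr.
Steady-state CSTR mass balance: W = Q·C + k·V·C, so C = W/(Q + kV).
Q + kV = 4.45e+06 + 25·1.07e+09 = 2.675e+10 m³/yr.
C = 661/2.675e+10 = 2.471e-08 kg/m³ = 2.471e-05 mg/L = 0.02471 µg/L.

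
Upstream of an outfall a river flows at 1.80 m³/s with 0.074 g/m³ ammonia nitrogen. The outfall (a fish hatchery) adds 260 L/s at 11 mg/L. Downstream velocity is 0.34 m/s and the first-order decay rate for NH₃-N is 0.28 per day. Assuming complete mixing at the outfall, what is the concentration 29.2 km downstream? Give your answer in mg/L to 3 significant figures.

260 L/s = 0.26 m³/s.
After complete mixing, C₀ = (0.26·11 + 1.8·0.074) / 2.06 = 1.453 mg/L.
Travel time t = 2.92e+04 m / 0.34 m/s = 8.588e+04 s = 0.994 d.
C = 1.453·exp(−0.28·0.994) = 1.453·0.7571 = 1.1 mg/L.

1.10 mg/L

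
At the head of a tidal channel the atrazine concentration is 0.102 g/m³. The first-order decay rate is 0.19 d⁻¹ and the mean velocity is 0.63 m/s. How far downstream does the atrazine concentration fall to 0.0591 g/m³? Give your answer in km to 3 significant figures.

156 km

From C = C₀·e^(−kt), t = ln(C₀/C)/k = ln(0.102/0.0591)/0.19 = 0.5457/0.19 = 2.872 d.
Distance = v·t = 0.63 m/s × 2.482e+05 s = 1.563e+05 m = 156.3 km.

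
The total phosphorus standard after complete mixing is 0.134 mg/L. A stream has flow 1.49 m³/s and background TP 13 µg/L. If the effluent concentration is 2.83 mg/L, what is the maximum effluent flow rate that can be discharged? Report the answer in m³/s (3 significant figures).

13 µg/L = 0.013 mg/L.
Mass balance at complete mixing: C_std·(Q_w + Q_r) = Q_w·C_e + Q_r·C_b.
Rearranging, Q_w = Q_r·(C_std − C_b)/(C_e − C_std) = 1.49·(0.134 − 0.013) / (2.83 − 0.134) = 0.06687 m³/s.

0.0669 m³/s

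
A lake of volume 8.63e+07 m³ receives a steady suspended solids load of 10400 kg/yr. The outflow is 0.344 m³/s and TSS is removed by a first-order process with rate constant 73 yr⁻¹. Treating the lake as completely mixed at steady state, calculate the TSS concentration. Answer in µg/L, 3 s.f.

1.65 µg/L

Outflow Q = 0.344 m³/s × 3.156e+07 s/yr = 1.086e+07 m³/yr.
Steady-state CSTR mass balance: W = Q·C + k·V·C, so C = W/(Q + kV).
Q + kV = 1.086e+07 + 73·8.63e+07 = 6.311e+09 m³/yr.
C = 10400/6.311e+09 = 1.648e-06 kg/m³ = 0.001648 mg/L = 1.648 µg/L.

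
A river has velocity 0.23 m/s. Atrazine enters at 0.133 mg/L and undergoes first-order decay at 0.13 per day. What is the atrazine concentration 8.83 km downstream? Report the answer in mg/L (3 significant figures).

0.126 mg/L

Travel time t = 8.83 km / 0.23 m/s = 8830/0.23 = 3.839e+04 s = 0.4443 d.
First-order decay: C = 0.133·exp(−0.13·0.4443) = 0.133·0.9439 = 0.1255 mg/L.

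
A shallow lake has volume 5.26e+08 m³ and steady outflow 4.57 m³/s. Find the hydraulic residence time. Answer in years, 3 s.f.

3.65 yr

Q = 4.57 m³/s × 3.156e+07 s/yr = 1.442e+08 m³/yr.
Hydraulic residence time τ = V/Q = 5.26e+08/1.442e+08 = 3.647 yr.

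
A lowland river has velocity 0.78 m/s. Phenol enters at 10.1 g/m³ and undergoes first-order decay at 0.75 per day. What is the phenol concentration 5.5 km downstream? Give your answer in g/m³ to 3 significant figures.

9.50 g/m³

Travel time t = 5.5 km / 0.78 m/s = 5500/0.78 = 7051 s = 0.08161 d.
First-order decay: C = 10.1·exp(−0.75·0.08161) = 10.1·0.9406 = 9.5 g/m³.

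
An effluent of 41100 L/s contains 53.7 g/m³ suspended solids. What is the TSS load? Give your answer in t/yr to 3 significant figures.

69600 t/yr

41100 L/s = 41.1 m³/s.
Mass flux = Q·C = 41.1 m³/s × 53.7 g/m³ = 2207 g/s.
= 2207 g/s × 31.56 = 6.965e+04 t/yr.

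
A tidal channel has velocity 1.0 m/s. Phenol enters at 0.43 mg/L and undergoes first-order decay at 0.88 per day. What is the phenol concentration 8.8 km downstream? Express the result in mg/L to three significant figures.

Travel time t = 8.8 km / 1.0 m/s = 8800/1.0 = 8800 s = 0.1019 d.
First-order decay: C = 0.43·exp(−0.88·0.1019) = 0.43·0.9143 = 0.3931 mg/L.

0.393 mg/L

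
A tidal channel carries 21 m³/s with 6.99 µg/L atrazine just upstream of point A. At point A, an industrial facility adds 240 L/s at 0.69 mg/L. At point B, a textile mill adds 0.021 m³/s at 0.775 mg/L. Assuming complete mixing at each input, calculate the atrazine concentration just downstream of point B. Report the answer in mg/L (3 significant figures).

0.0155 mg/L

6.99 µg/L = 0.00699 mg/L.
240 L/s = 0.24 m³/s.
After input A: C = (21·0.00699 + 0.24·0.69) / 21.24 = 0.01471 mg/L.
After input B: C = (21.24·0.01471 + 0.021·0.775) / 21.26 = 0.01546 mg/L.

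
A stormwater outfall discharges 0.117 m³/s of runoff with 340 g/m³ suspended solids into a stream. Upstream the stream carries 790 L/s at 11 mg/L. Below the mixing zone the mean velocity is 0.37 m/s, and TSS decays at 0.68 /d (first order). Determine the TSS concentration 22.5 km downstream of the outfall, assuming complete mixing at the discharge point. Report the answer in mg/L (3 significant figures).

33.1 mg/L

790 L/s = 0.79 m³/s.
After complete mixing, C₀ = (0.117·340 + 0.79·11) / 0.907 = 53.44 mg/L.
Travel time t = 2.25e+04 m / 0.37 m/s = 6.081e+04 s = 0.7038 d.
C = 53.44·exp(−0.68·0.7038) = 53.44·0.6196 = 33.11 mg/L.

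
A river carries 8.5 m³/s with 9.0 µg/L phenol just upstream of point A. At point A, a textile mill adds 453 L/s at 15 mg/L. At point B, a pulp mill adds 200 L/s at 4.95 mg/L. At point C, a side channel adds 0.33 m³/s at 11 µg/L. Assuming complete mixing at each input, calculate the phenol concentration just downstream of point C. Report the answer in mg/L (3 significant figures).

9.0 µg/L = 0.009 mg/L.
453 L/s = 0.453 m³/s.
After input A: C = (8.5·0.009 + 0.453·15) / 8.953 = 0.7675 mg/L.
200 L/s = 0.2 m³/s.
After input B: C = (8.953·0.7675 + 0.2·4.95) / 9.153 = 0.8589 mg/L.
11 µg/L = 0.011 mg/L.
After input C: C = (9.153·0.8589 + 0.33·0.011) / 9.483 = 0.8294 mg/L.

0.829 mg/L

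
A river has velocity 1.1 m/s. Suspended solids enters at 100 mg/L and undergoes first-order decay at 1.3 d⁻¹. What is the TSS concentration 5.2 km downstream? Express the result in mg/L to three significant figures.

Travel time t = 5.2 km / 1.1 m/s = 5200/1.1 = 4727 s = 0.05471 d.
First-order decay: C = 100·exp(−1.3·0.05471) = 100·0.9313 = 93.13 mg/L.

93.1 mg/L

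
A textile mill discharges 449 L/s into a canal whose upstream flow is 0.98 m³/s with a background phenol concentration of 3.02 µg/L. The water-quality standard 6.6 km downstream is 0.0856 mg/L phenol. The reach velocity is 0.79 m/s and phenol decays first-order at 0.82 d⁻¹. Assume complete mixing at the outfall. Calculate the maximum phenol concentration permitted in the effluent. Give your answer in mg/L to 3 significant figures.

0.288 mg/L

449 L/s = 0.449 m³/s.
3.02 µg/L = 0.00302 mg/L.
Travel time to the compliance point: t = 6600/0.79 = 8354 s = 0.09669 d; decay factor exp(−0.82·0.09669) = 0.9238.
So the concentration just after mixing may be at most 0.0856/0.9238 = 0.09266 mg/L.
Mass balance: 0.09266·1.429 = 0.449·Cₑ + 0.98·0.00302.
Cₑ = (0.1324 − 0.00296) / 0.449 = 0.2883 mg/L.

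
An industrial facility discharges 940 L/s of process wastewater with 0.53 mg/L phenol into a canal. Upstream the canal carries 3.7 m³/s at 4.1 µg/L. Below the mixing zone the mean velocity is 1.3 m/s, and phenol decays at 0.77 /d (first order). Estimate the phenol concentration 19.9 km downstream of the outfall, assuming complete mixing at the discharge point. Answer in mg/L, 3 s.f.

0.0965 mg/L

940 L/s = 0.94 m³/s.
4.1 µg/L = 0.0041 mg/L.
After complete mixing, C₀ = (0.94·0.53 + 3.7·0.0041) / 4.64 = 0.1106 mg/L.
Travel time t = 1.99e+04 m / 1.3 m/s = 1.531e+04 s = 0.1772 d.
C = 0.1106·exp(−0.77·0.1772) = 0.1106·0.8725 = 0.09653 mg/L.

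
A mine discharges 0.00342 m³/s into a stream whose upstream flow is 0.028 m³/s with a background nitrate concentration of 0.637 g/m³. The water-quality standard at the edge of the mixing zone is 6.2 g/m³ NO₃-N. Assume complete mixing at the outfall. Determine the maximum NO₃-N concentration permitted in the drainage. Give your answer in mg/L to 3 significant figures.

51.7 mg/L

Mass balance: 6.2·0.03142 = 0.00342·Cₑ + 0.028·0.637.
Cₑ = (0.1948 − 0.01784) / 0.00342 = 51.75 mg/L.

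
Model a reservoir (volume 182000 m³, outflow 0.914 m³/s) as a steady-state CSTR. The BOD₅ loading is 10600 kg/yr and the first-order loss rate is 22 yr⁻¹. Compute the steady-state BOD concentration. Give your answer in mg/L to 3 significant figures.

0.323 mg/L

Outflow Q = 0.914 m³/s × 3.156e+07 s/yr = 2.884e+07 m³/yr.
Steady-state CSTR mass balance: W = Q·C + k·V·C, so C = W/(Q + kV).
Q + kV = 2.884e+07 + 22·182000 = 3.285e+07 m³/yr.
C = 10600/3.285e+07 = 0.0003227 kg/m³ = 0.3227 mg/L.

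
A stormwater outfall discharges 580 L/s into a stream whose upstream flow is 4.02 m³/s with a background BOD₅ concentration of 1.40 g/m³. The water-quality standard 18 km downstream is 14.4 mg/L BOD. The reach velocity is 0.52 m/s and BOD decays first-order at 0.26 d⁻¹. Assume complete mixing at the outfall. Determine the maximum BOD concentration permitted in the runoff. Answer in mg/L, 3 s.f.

580 L/s = 0.58 m³/s.
Travel time to the compliance point: t = 1.8e+04/0.52 = 3.462e+04 s = 0.4006 d; decay factor exp(−0.26·0.4006) = 0.9011.
So the concentration just after mixing may be at most 14.4/0.9011 = 15.98 mg/L.
Mass balance: 15.98·4.6 = 0.58·Cₑ + 4.02·1.4.
Cₑ = (73.51 − 5.628) / 0.58 = 117 mg/L.

117 mg/L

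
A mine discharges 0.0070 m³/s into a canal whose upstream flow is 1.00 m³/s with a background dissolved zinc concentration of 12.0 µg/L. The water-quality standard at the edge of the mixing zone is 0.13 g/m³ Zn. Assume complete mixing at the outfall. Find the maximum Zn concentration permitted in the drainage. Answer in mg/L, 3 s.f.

17.0 mg/L

12.0 µg/L = 0.012 mg/L.
Mass balance: 0.13·1.007 = 0.007·Cₑ + 1·0.012.
Cₑ = (0.1309 − 0.012) / 0.007 = 16.99 mg/L.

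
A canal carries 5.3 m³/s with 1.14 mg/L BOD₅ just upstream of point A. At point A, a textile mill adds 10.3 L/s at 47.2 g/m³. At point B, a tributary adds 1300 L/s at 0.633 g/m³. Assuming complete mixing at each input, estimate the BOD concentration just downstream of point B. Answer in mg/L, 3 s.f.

1.11 mg/L

10.3 L/s = 0.0103 m³/s.
After input A: C = (5.3·1.14 + 0.0103·47.2) / 5.31 = 1.229 mg/L.
1300 L/s = 1.3 m³/s.
After input B: C = (5.31·1.229 + 1.3·0.633) / 6.61 = 1.112 mg/L.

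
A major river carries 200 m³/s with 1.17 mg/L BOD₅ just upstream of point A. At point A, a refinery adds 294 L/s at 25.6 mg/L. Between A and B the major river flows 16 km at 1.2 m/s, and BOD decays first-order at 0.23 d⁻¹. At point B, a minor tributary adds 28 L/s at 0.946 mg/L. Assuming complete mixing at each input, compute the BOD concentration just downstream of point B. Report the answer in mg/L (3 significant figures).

1.16 mg/L

294 L/s = 0.294 m³/s.
After input A: C = (200·1.17 + 0.294·25.6) / 200.3 = 1.206 mg/L.
Over the 16 km reach to input B (t = 1.333e+04 s = 0.1543 d), decay gives C = 1.206·exp(−0.23·0.1543) = 1.164 mg/L.
28 L/s = 0.028 m³/s.
After input B: C = (200.3·1.164 + 0.028·0.946) / 200.3 = 1.164 mg/L.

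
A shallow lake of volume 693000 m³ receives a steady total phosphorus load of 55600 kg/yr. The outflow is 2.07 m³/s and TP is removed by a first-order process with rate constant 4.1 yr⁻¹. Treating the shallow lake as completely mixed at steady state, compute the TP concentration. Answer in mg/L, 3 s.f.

0.816 mg/L

Outflow Q = 2.07 m³/s × 3.156e+07 s/yr = 6.532e+07 m³/yr.
Steady-state CSTR mass balance: W = Q·C + k·V·C, so C = W/(Q + kV).
Q + kV = 6.532e+07 + 4.1·693000 = 6.817e+07 m³/yr.
C = 55600/6.817e+07 = 0.0008157 kg/m³ = 0.8157 mg/L.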